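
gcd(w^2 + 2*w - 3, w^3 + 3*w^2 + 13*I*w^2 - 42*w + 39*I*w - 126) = w + 3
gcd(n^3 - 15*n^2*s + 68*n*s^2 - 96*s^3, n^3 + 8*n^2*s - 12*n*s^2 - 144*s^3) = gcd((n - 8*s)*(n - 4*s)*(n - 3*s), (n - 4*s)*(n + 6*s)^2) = -n + 4*s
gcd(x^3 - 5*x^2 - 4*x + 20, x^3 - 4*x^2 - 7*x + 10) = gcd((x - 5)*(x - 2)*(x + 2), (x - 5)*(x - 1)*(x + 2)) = x^2 - 3*x - 10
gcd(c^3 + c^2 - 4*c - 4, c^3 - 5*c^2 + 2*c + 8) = c^2 - c - 2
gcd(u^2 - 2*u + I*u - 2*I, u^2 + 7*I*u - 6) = u + I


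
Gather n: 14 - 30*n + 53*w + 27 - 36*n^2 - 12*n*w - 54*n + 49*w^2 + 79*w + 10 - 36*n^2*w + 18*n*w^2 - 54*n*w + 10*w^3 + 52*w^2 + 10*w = n^2*(-36*w - 36) + n*(18*w^2 - 66*w - 84) + 10*w^3 + 101*w^2 + 142*w + 51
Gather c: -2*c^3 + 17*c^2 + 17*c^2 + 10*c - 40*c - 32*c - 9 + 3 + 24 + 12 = -2*c^3 + 34*c^2 - 62*c + 30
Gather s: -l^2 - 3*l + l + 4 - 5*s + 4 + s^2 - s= -l^2 - 2*l + s^2 - 6*s + 8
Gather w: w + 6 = w + 6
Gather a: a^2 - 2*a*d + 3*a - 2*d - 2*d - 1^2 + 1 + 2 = a^2 + a*(3 - 2*d) - 4*d + 2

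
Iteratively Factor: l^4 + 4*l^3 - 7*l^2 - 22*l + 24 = (l - 2)*(l^3 + 6*l^2 + 5*l - 12) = (l - 2)*(l + 4)*(l^2 + 2*l - 3) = (l - 2)*(l - 1)*(l + 4)*(l + 3)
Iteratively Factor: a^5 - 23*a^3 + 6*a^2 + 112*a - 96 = (a - 2)*(a^4 + 2*a^3 - 19*a^2 - 32*a + 48) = (a - 2)*(a + 4)*(a^3 - 2*a^2 - 11*a + 12) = (a - 2)*(a + 3)*(a + 4)*(a^2 - 5*a + 4) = (a - 2)*(a - 1)*(a + 3)*(a + 4)*(a - 4)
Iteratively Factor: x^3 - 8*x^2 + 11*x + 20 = (x - 4)*(x^2 - 4*x - 5) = (x - 5)*(x - 4)*(x + 1)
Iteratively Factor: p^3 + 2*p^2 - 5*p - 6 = (p + 3)*(p^2 - p - 2) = (p - 2)*(p + 3)*(p + 1)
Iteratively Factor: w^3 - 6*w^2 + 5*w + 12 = (w - 3)*(w^2 - 3*w - 4) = (w - 3)*(w + 1)*(w - 4)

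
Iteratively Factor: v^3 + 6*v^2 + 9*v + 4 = (v + 4)*(v^2 + 2*v + 1) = (v + 1)*(v + 4)*(v + 1)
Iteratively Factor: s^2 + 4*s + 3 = (s + 1)*(s + 3)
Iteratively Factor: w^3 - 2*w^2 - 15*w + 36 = (w + 4)*(w^2 - 6*w + 9) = (w - 3)*(w + 4)*(w - 3)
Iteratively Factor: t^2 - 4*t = (t - 4)*(t)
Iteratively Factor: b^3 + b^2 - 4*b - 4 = (b + 2)*(b^2 - b - 2) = (b - 2)*(b + 2)*(b + 1)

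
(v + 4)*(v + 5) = v^2 + 9*v + 20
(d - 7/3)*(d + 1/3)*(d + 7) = d^3 + 5*d^2 - 133*d/9 - 49/9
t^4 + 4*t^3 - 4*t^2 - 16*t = t*(t - 2)*(t + 2)*(t + 4)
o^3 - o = o*(o - 1)*(o + 1)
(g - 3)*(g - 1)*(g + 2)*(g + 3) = g^4 + g^3 - 11*g^2 - 9*g + 18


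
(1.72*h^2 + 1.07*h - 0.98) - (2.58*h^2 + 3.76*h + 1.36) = -0.86*h^2 - 2.69*h - 2.34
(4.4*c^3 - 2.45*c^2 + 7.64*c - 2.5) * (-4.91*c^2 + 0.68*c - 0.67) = -21.604*c^5 + 15.0215*c^4 - 42.1264*c^3 + 19.1117*c^2 - 6.8188*c + 1.675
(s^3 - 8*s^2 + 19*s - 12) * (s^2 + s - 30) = s^5 - 7*s^4 - 19*s^3 + 247*s^2 - 582*s + 360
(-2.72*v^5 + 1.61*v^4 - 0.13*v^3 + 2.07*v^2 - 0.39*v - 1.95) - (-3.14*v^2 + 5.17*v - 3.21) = -2.72*v^5 + 1.61*v^4 - 0.13*v^3 + 5.21*v^2 - 5.56*v + 1.26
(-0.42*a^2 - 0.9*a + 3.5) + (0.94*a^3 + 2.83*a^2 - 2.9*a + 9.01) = 0.94*a^3 + 2.41*a^2 - 3.8*a + 12.51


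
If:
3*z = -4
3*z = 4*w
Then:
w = -1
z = -4/3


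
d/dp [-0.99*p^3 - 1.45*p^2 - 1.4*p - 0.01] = -2.97*p^2 - 2.9*p - 1.4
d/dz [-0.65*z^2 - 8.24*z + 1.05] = -1.3*z - 8.24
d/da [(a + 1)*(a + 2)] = 2*a + 3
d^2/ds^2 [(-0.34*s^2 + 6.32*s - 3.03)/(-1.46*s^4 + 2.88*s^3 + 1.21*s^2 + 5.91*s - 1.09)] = (4.348464*s^8 - 170.238336*s^7 + 561.205816*s^6 - 594.545808*s^5 - 301.814364*s^4 + 472.233964*s^3 + 42.8058059999999*s^2 + 137.064966*s + 139.039112)/(3.112136*s^12 - 18.417024*s^11 + 28.591764*s^10 - 31.154292*s^9 + 132.376626*s^8 - 124.565292*s^7 + 43.211633*s^6 - 361.377729*s^5 - 5.48148599999998*s^4 - 169.922061*s^3 + 109.902084*s^2 - 21.065013*s + 1.295029)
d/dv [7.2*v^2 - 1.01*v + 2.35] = 14.4*v - 1.01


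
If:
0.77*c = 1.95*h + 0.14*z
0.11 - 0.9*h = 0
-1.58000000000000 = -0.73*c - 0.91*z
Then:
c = 0.55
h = 0.12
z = 1.30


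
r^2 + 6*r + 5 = (r + 1)*(r + 5)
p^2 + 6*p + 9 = (p + 3)^2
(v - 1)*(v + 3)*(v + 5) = v^3 + 7*v^2 + 7*v - 15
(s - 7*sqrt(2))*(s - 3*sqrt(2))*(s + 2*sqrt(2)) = s^3 - 8*sqrt(2)*s^2 + 2*s + 84*sqrt(2)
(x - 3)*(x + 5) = x^2 + 2*x - 15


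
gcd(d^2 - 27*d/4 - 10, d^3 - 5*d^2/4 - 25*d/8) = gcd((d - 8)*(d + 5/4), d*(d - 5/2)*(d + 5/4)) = d + 5/4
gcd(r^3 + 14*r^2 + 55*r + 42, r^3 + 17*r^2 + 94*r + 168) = r^2 + 13*r + 42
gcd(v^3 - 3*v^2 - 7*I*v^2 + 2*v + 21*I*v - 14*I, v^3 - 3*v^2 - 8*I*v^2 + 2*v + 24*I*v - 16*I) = v^2 - 3*v + 2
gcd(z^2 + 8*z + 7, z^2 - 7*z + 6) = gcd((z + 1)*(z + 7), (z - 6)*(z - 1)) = 1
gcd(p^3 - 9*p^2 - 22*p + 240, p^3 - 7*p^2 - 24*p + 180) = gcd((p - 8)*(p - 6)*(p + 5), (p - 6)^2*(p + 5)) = p^2 - p - 30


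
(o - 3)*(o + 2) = o^2 - o - 6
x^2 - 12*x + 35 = (x - 7)*(x - 5)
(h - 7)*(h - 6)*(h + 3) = h^3 - 10*h^2 + 3*h + 126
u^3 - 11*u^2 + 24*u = u*(u - 8)*(u - 3)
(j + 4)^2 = j^2 + 8*j + 16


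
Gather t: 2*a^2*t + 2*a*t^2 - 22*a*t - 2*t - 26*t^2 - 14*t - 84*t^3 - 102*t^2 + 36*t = -84*t^3 + t^2*(2*a - 128) + t*(2*a^2 - 22*a + 20)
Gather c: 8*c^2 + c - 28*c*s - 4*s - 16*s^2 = 8*c^2 + c*(1 - 28*s) - 16*s^2 - 4*s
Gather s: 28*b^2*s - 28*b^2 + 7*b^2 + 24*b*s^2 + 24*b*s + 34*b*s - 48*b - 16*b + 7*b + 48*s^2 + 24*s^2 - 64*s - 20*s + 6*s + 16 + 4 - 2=-21*b^2 - 57*b + s^2*(24*b + 72) + s*(28*b^2 + 58*b - 78) + 18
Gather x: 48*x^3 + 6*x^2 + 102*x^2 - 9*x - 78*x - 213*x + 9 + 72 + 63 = 48*x^3 + 108*x^2 - 300*x + 144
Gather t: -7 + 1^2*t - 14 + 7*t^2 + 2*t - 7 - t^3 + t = -t^3 + 7*t^2 + 4*t - 28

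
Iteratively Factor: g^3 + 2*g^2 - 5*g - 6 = (g - 2)*(g^2 + 4*g + 3) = (g - 2)*(g + 3)*(g + 1)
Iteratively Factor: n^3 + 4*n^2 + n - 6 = (n - 1)*(n^2 + 5*n + 6) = (n - 1)*(n + 3)*(n + 2)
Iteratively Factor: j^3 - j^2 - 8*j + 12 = (j + 3)*(j^2 - 4*j + 4) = (j - 2)*(j + 3)*(j - 2)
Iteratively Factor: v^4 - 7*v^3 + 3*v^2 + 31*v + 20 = (v - 5)*(v^3 - 2*v^2 - 7*v - 4) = (v - 5)*(v - 4)*(v^2 + 2*v + 1) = (v - 5)*(v - 4)*(v + 1)*(v + 1)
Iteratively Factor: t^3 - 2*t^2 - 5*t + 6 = (t + 2)*(t^2 - 4*t + 3) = (t - 3)*(t + 2)*(t - 1)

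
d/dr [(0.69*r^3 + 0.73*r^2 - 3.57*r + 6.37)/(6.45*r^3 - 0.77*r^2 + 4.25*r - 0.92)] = (-5.2398*r^4 + 51.918*r^3 - 124.8103*r^2 + 8.4666*r - 23.7881)/(41.6025*r^6 - 9.933*r^5 + 55.4179*r^4 - 18.413*r^3 + 19.4793*r^2 - 7.82*r + 0.8464)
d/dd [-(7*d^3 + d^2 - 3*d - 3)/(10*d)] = (-14*d^3 - d^2 - 3)/(10*d^2)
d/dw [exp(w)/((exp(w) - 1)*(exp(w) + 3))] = (-exp(2*w) - 3)*exp(w)/(exp(4*w) + 4*exp(3*w) - 2*exp(2*w) - 12*exp(w) + 9)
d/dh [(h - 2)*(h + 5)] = 2*h + 3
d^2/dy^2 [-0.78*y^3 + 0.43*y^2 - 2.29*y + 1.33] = 0.86 - 4.68*y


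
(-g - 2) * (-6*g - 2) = 6*g^2 + 14*g + 4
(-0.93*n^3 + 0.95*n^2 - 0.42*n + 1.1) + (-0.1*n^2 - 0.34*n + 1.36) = -0.93*n^3 + 0.85*n^2 - 0.76*n + 2.46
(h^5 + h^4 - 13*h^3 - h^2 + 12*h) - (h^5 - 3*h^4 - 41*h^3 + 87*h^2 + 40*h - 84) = 4*h^4 + 28*h^3 - 88*h^2 - 28*h + 84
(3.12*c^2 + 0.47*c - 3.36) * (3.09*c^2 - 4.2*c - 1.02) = 9.6408*c^4 - 11.6517*c^3 - 15.5388*c^2 + 13.6326*c + 3.4272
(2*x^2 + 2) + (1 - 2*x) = 2*x^2 - 2*x + 3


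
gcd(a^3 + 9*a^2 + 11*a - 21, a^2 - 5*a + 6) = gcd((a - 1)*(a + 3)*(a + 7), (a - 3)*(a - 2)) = 1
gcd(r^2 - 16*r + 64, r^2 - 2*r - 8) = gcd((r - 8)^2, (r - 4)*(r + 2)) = 1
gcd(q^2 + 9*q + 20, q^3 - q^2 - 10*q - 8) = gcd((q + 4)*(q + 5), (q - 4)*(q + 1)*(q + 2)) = 1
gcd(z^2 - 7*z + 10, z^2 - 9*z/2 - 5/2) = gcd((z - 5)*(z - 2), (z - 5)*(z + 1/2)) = z - 5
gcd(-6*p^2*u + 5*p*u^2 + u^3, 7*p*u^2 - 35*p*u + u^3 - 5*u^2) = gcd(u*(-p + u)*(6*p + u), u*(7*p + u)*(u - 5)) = u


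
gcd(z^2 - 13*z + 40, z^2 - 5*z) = z - 5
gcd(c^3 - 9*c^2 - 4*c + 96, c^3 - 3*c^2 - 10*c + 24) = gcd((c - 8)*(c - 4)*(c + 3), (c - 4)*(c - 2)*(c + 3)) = c^2 - c - 12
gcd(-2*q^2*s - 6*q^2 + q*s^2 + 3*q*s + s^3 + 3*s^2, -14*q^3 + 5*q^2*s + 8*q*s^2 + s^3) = 2*q^2 - q*s - s^2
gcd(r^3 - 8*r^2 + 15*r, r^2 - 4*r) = r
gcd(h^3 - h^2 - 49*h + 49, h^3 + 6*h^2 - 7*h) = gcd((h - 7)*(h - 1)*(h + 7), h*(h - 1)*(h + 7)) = h^2 + 6*h - 7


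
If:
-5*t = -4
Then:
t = 4/5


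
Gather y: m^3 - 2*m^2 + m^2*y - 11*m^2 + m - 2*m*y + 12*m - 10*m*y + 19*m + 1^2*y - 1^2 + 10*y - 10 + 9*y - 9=m^3 - 13*m^2 + 32*m + y*(m^2 - 12*m + 20) - 20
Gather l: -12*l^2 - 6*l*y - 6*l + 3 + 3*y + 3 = -12*l^2 + l*(-6*y - 6) + 3*y + 6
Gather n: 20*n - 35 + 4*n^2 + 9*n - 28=4*n^2 + 29*n - 63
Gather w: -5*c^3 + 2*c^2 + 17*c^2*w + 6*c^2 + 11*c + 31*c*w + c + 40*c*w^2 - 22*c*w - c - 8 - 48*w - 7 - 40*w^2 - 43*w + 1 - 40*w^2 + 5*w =-5*c^3 + 8*c^2 + 11*c + w^2*(40*c - 80) + w*(17*c^2 + 9*c - 86) - 14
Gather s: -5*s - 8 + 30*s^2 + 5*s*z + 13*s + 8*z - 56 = 30*s^2 + s*(5*z + 8) + 8*z - 64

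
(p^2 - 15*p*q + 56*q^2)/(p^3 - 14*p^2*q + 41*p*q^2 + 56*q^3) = 1/(p + q)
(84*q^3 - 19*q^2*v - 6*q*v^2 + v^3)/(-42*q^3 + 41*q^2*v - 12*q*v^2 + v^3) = (-4*q - v)/(2*q - v)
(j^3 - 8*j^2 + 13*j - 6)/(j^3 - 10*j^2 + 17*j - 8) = (j - 6)/(j - 8)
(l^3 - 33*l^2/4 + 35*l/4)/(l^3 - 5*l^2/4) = (l - 7)/l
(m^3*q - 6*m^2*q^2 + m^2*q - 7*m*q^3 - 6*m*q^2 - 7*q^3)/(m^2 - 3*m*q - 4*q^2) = q*(-m^2 + 7*m*q - m + 7*q)/(-m + 4*q)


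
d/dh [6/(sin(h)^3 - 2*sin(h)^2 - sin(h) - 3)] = 6*(-3*sin(h)^2 + 4*sin(h) + 1)*cos(h)/(sin(h)*cos(h)^2 - 2*cos(h)^2 + 5)^2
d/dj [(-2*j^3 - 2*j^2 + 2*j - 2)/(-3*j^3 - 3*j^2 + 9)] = 2*(2*j^3 - 11*j^2 - 8*j + 3)/(3*(j^6 + 2*j^5 + j^4 - 6*j^3 - 6*j^2 + 9))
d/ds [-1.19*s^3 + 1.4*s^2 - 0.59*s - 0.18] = -3.57*s^2 + 2.8*s - 0.59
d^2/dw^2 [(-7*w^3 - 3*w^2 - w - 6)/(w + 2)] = 2*(-7*w^3 - 42*w^2 - 84*w - 16)/(w^3 + 6*w^2 + 12*w + 8)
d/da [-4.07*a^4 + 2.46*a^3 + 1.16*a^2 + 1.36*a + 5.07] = -16.28*a^3 + 7.38*a^2 + 2.32*a + 1.36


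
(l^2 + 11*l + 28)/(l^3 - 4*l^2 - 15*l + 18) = (l^2 + 11*l + 28)/(l^3 - 4*l^2 - 15*l + 18)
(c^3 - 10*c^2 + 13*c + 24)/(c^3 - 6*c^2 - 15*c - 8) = (c - 3)/(c + 1)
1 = 1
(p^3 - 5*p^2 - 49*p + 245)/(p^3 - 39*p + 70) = (p - 7)/(p - 2)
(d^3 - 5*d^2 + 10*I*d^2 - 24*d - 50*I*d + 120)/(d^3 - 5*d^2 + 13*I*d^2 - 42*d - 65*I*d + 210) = (d + 4*I)/(d + 7*I)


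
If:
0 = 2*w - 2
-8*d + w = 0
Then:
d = 1/8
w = 1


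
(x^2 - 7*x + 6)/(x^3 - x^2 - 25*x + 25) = (x - 6)/(x^2 - 25)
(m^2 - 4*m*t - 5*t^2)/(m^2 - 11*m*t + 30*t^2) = (-m - t)/(-m + 6*t)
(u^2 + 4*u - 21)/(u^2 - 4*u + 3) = (u + 7)/(u - 1)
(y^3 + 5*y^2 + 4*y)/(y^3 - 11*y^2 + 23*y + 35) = y*(y + 4)/(y^2 - 12*y + 35)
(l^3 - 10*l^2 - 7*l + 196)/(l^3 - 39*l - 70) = (l^2 - 3*l - 28)/(l^2 + 7*l + 10)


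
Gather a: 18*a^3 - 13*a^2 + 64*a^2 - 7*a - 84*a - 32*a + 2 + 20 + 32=18*a^3 + 51*a^2 - 123*a + 54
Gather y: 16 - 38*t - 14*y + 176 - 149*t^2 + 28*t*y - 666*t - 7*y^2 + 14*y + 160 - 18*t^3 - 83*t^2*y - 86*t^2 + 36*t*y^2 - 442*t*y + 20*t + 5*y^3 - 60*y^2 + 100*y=-18*t^3 - 235*t^2 - 684*t + 5*y^3 + y^2*(36*t - 67) + y*(-83*t^2 - 414*t + 100) + 352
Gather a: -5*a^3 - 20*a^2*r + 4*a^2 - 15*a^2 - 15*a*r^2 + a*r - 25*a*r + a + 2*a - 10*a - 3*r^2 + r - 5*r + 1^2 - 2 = -5*a^3 + a^2*(-20*r - 11) + a*(-15*r^2 - 24*r - 7) - 3*r^2 - 4*r - 1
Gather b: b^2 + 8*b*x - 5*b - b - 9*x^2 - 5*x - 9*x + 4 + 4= b^2 + b*(8*x - 6) - 9*x^2 - 14*x + 8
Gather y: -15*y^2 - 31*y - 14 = -15*y^2 - 31*y - 14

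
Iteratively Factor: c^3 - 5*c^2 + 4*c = (c)*(c^2 - 5*c + 4) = c*(c - 4)*(c - 1)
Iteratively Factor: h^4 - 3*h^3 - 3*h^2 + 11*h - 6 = (h - 3)*(h^3 - 3*h + 2) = (h - 3)*(h - 1)*(h^2 + h - 2) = (h - 3)*(h - 1)^2*(h + 2)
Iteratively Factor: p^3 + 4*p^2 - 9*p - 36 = (p - 3)*(p^2 + 7*p + 12) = (p - 3)*(p + 3)*(p + 4)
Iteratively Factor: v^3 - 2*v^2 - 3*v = (v + 1)*(v^2 - 3*v) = (v - 3)*(v + 1)*(v)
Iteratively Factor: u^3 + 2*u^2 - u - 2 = (u - 1)*(u^2 + 3*u + 2) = (u - 1)*(u + 2)*(u + 1)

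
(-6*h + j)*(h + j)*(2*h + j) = -12*h^3 - 16*h^2*j - 3*h*j^2 + j^3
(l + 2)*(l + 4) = l^2 + 6*l + 8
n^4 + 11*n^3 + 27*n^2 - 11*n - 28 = (n - 1)*(n + 1)*(n + 4)*(n + 7)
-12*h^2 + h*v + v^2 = (-3*h + v)*(4*h + v)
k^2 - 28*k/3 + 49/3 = (k - 7)*(k - 7/3)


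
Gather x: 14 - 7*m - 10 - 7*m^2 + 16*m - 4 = -7*m^2 + 9*m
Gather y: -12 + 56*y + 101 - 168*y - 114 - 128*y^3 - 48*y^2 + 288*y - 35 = -128*y^3 - 48*y^2 + 176*y - 60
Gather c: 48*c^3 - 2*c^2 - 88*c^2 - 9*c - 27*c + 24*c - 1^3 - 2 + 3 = 48*c^3 - 90*c^2 - 12*c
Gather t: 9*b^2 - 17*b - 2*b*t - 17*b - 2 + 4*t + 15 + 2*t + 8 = 9*b^2 - 34*b + t*(6 - 2*b) + 21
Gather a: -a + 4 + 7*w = -a + 7*w + 4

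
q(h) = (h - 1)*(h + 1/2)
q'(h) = 2*h - 1/2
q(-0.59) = 0.14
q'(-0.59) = -1.68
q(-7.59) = 60.90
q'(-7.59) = -15.68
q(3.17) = 7.96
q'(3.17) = 5.84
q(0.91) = -0.13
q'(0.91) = 1.32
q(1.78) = 1.78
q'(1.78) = 3.06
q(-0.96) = 0.90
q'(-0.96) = -2.42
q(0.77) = -0.29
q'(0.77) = 1.04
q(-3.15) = 11.00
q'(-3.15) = -6.80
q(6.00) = 32.50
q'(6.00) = 11.50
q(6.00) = 32.50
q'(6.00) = 11.50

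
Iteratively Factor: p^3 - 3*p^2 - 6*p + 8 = (p + 2)*(p^2 - 5*p + 4) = (p - 4)*(p + 2)*(p - 1)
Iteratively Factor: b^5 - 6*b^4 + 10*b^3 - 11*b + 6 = (b + 1)*(b^4 - 7*b^3 + 17*b^2 - 17*b + 6) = (b - 1)*(b + 1)*(b^3 - 6*b^2 + 11*b - 6) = (b - 2)*(b - 1)*(b + 1)*(b^2 - 4*b + 3) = (b - 3)*(b - 2)*(b - 1)*(b + 1)*(b - 1)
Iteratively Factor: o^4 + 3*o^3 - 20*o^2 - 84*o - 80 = (o + 2)*(o^3 + o^2 - 22*o - 40) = (o + 2)*(o + 4)*(o^2 - 3*o - 10) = (o + 2)^2*(o + 4)*(o - 5)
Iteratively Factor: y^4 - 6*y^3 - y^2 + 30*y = (y - 3)*(y^3 - 3*y^2 - 10*y) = y*(y - 3)*(y^2 - 3*y - 10) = y*(y - 5)*(y - 3)*(y + 2)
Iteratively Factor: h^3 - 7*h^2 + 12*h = (h - 3)*(h^2 - 4*h) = h*(h - 3)*(h - 4)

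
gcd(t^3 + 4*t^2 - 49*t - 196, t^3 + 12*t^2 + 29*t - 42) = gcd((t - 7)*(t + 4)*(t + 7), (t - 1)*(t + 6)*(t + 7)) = t + 7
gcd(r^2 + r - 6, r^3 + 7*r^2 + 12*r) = r + 3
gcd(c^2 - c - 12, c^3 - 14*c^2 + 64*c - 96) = c - 4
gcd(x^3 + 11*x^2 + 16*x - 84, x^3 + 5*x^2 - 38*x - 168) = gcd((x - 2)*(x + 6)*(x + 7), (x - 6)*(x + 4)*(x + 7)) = x + 7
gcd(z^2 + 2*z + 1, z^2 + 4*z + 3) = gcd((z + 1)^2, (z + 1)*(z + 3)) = z + 1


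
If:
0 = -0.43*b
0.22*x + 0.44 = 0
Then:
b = 0.00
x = -2.00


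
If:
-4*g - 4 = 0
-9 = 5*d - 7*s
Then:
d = 7*s/5 - 9/5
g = -1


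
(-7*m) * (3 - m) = 7*m^2 - 21*m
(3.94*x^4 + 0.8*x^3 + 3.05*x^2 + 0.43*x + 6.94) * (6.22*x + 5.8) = 24.5068*x^5 + 27.828*x^4 + 23.611*x^3 + 20.3646*x^2 + 45.6608*x + 40.252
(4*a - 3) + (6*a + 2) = 10*a - 1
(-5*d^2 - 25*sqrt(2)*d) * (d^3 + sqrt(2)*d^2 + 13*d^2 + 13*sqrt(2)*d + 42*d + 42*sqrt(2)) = -5*d^5 - 65*d^4 - 30*sqrt(2)*d^4 - 390*sqrt(2)*d^3 - 260*d^3 - 1260*sqrt(2)*d^2 - 650*d^2 - 2100*d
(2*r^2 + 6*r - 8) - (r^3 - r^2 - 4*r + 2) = -r^3 + 3*r^2 + 10*r - 10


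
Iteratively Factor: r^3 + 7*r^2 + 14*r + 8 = (r + 2)*(r^2 + 5*r + 4) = (r + 1)*(r + 2)*(r + 4)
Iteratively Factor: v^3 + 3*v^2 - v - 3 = (v + 3)*(v^2 - 1) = (v - 1)*(v + 3)*(v + 1)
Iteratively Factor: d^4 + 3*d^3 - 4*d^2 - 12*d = (d)*(d^3 + 3*d^2 - 4*d - 12) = d*(d + 3)*(d^2 - 4) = d*(d - 2)*(d + 3)*(d + 2)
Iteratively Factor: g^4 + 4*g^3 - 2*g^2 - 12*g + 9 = (g - 1)*(g^3 + 5*g^2 + 3*g - 9) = (g - 1)^2*(g^2 + 6*g + 9) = (g - 1)^2*(g + 3)*(g + 3)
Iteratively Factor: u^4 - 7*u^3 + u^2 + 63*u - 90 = (u - 3)*(u^3 - 4*u^2 - 11*u + 30) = (u - 5)*(u - 3)*(u^2 + u - 6) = (u - 5)*(u - 3)*(u - 2)*(u + 3)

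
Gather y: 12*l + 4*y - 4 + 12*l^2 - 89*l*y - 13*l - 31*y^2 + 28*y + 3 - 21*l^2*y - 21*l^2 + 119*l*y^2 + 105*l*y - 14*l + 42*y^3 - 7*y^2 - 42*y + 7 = -9*l^2 - 15*l + 42*y^3 + y^2*(119*l - 38) + y*(-21*l^2 + 16*l - 10) + 6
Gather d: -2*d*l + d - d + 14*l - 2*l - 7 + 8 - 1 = -2*d*l + 12*l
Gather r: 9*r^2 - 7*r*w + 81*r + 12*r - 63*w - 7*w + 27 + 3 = 9*r^2 + r*(93 - 7*w) - 70*w + 30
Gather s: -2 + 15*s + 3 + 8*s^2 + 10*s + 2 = 8*s^2 + 25*s + 3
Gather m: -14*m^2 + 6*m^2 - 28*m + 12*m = -8*m^2 - 16*m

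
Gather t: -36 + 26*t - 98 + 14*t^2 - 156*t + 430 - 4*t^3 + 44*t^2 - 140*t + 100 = -4*t^3 + 58*t^2 - 270*t + 396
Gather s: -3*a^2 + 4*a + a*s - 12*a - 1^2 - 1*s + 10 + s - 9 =-3*a^2 + a*s - 8*a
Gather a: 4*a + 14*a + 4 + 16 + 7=18*a + 27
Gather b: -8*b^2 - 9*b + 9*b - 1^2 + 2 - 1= -8*b^2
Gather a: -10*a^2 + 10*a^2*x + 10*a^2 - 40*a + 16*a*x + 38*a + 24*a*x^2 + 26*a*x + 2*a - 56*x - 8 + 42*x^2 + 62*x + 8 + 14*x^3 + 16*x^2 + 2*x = 10*a^2*x + a*(24*x^2 + 42*x) + 14*x^3 + 58*x^2 + 8*x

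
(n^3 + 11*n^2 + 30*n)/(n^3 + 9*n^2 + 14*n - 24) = n*(n + 5)/(n^2 + 3*n - 4)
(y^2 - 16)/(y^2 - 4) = (y^2 - 16)/(y^2 - 4)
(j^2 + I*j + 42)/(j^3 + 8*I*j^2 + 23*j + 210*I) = (j - 6*I)/(j^2 + I*j + 30)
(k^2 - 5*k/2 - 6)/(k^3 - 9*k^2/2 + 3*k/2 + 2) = (2*k + 3)/(2*k^2 - k - 1)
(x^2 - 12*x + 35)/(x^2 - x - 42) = (x - 5)/(x + 6)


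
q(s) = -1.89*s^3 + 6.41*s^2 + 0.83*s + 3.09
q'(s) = -5.67*s^2 + 12.82*s + 0.83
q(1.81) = 14.38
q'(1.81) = 5.46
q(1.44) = 11.93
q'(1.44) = 7.53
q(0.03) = 3.12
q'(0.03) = 1.21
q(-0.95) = 9.71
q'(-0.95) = -16.47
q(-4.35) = 276.34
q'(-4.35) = -162.23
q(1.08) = 9.08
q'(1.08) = 8.06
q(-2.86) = 97.36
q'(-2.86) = -82.21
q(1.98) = 15.19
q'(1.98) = 3.98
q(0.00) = 3.09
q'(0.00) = 0.83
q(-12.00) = 4182.09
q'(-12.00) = -969.49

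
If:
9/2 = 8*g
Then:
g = 9/16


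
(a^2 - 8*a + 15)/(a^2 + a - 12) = (a - 5)/(a + 4)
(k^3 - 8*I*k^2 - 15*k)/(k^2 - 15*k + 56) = k*(k^2 - 8*I*k - 15)/(k^2 - 15*k + 56)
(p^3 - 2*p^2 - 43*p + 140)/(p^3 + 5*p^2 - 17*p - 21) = (p^2 - 9*p + 20)/(p^2 - 2*p - 3)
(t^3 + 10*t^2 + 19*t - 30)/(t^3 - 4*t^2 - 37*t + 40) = (t + 6)/(t - 8)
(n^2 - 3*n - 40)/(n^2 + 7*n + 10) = (n - 8)/(n + 2)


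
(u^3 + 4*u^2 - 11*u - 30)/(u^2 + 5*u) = u - 1 - 6/u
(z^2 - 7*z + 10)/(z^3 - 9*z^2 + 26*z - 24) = (z - 5)/(z^2 - 7*z + 12)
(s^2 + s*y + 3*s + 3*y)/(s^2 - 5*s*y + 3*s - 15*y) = (-s - y)/(-s + 5*y)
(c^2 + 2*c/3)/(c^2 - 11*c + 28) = c*(3*c + 2)/(3*(c^2 - 11*c + 28))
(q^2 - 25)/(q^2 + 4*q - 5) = (q - 5)/(q - 1)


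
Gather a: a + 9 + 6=a + 15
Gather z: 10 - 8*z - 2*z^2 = -2*z^2 - 8*z + 10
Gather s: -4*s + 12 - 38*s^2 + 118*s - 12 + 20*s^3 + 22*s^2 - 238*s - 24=20*s^3 - 16*s^2 - 124*s - 24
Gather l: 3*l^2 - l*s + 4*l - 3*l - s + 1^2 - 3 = 3*l^2 + l*(1 - s) - s - 2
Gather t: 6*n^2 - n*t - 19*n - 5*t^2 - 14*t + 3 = 6*n^2 - 19*n - 5*t^2 + t*(-n - 14) + 3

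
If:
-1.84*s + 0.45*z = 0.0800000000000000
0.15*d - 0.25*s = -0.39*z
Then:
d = -2.19239130434783*z - 0.072463768115942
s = 0.244565217391304*z - 0.0434782608695652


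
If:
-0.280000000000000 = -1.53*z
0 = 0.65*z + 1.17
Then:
No Solution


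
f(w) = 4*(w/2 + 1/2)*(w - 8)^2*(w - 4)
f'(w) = 4*(w/2 + 1/2)*(w - 8)^2 + 4*(w/2 + 1/2)*(w - 4)*(2*w - 16) + 2*(w - 8)^2*(w - 4) = 8*w^3 - 114*w^2 + 432*w - 256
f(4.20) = 30.04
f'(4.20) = 140.14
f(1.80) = -473.58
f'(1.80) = 198.90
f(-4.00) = 6912.00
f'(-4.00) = -4320.00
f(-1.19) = 166.56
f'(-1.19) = -945.00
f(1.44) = -537.61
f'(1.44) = 153.58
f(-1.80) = 891.25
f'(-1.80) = -1449.62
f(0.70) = -597.91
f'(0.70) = -6.72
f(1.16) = -574.00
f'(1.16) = 104.21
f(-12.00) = 140800.00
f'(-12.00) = -35680.00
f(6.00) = 112.00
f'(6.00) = -40.00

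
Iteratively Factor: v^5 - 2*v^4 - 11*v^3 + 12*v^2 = (v + 3)*(v^4 - 5*v^3 + 4*v^2) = v*(v + 3)*(v^3 - 5*v^2 + 4*v) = v^2*(v + 3)*(v^2 - 5*v + 4) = v^2*(v - 4)*(v + 3)*(v - 1)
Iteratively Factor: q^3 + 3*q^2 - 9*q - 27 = (q + 3)*(q^2 - 9) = (q - 3)*(q + 3)*(q + 3)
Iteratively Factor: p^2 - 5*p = (p - 5)*(p)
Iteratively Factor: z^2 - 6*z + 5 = (z - 1)*(z - 5)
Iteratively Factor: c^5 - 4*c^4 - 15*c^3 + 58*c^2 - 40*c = (c)*(c^4 - 4*c^3 - 15*c^2 + 58*c - 40) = c*(c - 2)*(c^3 - 2*c^2 - 19*c + 20) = c*(c - 5)*(c - 2)*(c^2 + 3*c - 4) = c*(c - 5)*(c - 2)*(c + 4)*(c - 1)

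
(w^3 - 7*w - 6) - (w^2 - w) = w^3 - w^2 - 6*w - 6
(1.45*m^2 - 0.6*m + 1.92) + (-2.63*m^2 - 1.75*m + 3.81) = -1.18*m^2 - 2.35*m + 5.73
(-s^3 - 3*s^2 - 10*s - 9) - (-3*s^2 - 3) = -s^3 - 10*s - 6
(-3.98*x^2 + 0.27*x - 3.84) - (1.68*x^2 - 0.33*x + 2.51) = -5.66*x^2 + 0.6*x - 6.35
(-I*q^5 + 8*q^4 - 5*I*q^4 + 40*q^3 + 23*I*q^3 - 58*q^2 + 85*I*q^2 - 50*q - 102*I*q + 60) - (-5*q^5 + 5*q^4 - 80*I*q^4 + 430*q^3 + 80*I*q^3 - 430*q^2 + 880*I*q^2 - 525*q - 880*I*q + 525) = 5*q^5 - I*q^5 + 3*q^4 + 75*I*q^4 - 390*q^3 - 57*I*q^3 + 372*q^2 - 795*I*q^2 + 475*q + 778*I*q - 465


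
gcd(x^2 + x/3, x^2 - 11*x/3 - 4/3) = x + 1/3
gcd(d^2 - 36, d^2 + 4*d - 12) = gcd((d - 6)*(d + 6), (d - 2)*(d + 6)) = d + 6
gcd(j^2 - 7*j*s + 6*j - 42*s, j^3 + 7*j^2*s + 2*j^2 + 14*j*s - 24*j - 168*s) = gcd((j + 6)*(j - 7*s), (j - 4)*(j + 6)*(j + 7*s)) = j + 6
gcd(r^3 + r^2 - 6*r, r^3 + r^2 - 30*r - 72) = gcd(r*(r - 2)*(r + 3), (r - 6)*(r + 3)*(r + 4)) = r + 3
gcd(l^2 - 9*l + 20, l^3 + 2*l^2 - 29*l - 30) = l - 5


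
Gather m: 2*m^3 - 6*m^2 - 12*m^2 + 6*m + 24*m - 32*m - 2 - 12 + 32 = 2*m^3 - 18*m^2 - 2*m + 18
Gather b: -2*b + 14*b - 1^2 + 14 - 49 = 12*b - 36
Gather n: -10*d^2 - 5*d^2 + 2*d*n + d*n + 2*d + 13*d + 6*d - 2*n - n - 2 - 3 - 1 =-15*d^2 + 21*d + n*(3*d - 3) - 6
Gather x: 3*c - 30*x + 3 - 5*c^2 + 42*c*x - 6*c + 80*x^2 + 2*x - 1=-5*c^2 - 3*c + 80*x^2 + x*(42*c - 28) + 2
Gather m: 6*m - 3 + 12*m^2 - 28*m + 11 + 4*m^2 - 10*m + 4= 16*m^2 - 32*m + 12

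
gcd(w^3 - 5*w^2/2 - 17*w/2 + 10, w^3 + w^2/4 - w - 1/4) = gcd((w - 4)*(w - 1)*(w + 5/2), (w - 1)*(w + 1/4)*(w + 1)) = w - 1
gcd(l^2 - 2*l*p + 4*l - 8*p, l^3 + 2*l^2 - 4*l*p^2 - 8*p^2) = -l + 2*p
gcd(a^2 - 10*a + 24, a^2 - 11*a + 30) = a - 6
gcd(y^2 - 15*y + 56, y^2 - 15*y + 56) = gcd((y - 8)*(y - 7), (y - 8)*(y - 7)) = y^2 - 15*y + 56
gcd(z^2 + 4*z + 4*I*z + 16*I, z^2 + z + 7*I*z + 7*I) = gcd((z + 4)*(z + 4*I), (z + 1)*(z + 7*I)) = 1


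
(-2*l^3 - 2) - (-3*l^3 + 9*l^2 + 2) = l^3 - 9*l^2 - 4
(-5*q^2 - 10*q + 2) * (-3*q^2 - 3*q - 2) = 15*q^4 + 45*q^3 + 34*q^2 + 14*q - 4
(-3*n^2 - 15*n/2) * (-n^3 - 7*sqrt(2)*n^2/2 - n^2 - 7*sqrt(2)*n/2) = 3*n^5 + 21*n^4/2 + 21*sqrt(2)*n^4/2 + 15*n^3/2 + 147*sqrt(2)*n^3/4 + 105*sqrt(2)*n^2/4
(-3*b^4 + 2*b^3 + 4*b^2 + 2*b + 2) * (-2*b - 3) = 6*b^5 + 5*b^4 - 14*b^3 - 16*b^2 - 10*b - 6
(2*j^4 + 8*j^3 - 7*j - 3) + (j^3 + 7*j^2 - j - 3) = 2*j^4 + 9*j^3 + 7*j^2 - 8*j - 6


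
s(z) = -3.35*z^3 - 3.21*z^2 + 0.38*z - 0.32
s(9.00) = -2699.06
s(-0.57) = -0.96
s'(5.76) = -370.03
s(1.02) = -6.83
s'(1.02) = -16.62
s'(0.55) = -6.19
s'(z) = -10.05*z^2 - 6.42*z + 0.38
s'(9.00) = -871.45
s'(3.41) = -138.37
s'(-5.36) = -253.94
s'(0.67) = -8.43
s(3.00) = -118.52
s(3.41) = -169.18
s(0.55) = -1.64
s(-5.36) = 421.29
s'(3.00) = -109.33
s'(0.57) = -6.54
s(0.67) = -2.51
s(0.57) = -1.77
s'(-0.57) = 0.77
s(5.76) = -744.83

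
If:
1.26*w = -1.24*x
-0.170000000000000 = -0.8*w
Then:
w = 0.21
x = -0.22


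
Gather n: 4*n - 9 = 4*n - 9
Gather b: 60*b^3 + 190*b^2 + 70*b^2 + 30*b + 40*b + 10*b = 60*b^3 + 260*b^2 + 80*b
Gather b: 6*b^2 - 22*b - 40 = 6*b^2 - 22*b - 40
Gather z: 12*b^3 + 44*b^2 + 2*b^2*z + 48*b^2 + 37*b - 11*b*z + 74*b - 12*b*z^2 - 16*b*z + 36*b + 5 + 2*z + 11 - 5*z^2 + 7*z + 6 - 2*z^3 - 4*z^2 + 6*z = 12*b^3 + 92*b^2 + 147*b - 2*z^3 + z^2*(-12*b - 9) + z*(2*b^2 - 27*b + 15) + 22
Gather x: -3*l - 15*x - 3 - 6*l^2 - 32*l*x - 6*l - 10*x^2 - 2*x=-6*l^2 - 9*l - 10*x^2 + x*(-32*l - 17) - 3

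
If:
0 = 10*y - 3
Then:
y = 3/10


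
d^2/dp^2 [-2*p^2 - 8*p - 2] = -4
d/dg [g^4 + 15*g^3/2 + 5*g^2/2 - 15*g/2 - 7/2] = 4*g^3 + 45*g^2/2 + 5*g - 15/2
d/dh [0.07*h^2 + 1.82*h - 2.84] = 0.14*h + 1.82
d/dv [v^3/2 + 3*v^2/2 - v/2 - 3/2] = 3*v^2/2 + 3*v - 1/2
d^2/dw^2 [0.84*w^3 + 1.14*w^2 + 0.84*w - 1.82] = 5.04*w + 2.28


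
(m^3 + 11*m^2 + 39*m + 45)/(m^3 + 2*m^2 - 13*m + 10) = (m^2 + 6*m + 9)/(m^2 - 3*m + 2)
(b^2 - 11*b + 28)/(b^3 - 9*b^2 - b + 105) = (b - 4)/(b^2 - 2*b - 15)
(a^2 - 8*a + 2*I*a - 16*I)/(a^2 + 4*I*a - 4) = (a - 8)/(a + 2*I)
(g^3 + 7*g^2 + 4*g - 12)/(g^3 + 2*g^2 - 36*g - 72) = (g - 1)/(g - 6)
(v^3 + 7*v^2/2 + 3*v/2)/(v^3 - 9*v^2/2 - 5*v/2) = (v + 3)/(v - 5)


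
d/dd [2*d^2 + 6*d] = 4*d + 6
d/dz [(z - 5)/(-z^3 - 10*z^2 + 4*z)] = (-z*(z^2 + 10*z - 4) + (z - 5)*(3*z^2 + 20*z - 4))/(z^2*(z^2 + 10*z - 4)^2)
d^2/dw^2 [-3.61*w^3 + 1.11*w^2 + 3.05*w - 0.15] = 2.22 - 21.66*w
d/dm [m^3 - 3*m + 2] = 3*m^2 - 3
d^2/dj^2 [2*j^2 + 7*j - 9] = 4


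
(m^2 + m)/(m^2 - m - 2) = m/(m - 2)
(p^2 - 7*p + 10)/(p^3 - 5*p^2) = (p - 2)/p^2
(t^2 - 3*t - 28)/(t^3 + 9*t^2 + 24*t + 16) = (t - 7)/(t^2 + 5*t + 4)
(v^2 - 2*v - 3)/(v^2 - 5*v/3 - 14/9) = 9*(-v^2 + 2*v + 3)/(-9*v^2 + 15*v + 14)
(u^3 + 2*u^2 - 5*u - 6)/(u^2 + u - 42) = (u^3 + 2*u^2 - 5*u - 6)/(u^2 + u - 42)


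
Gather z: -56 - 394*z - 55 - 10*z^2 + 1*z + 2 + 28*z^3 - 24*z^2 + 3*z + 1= 28*z^3 - 34*z^2 - 390*z - 108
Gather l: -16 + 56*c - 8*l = 56*c - 8*l - 16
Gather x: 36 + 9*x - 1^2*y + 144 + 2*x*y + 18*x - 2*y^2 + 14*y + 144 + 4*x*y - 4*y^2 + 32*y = x*(6*y + 27) - 6*y^2 + 45*y + 324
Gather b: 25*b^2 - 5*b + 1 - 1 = 25*b^2 - 5*b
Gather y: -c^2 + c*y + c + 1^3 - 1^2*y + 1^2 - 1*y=-c^2 + c + y*(c - 2) + 2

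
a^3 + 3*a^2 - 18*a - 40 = (a - 4)*(a + 2)*(a + 5)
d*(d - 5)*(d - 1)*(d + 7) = d^4 + d^3 - 37*d^2 + 35*d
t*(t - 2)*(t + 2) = t^3 - 4*t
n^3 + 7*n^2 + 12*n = n*(n + 3)*(n + 4)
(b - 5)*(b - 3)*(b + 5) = b^3 - 3*b^2 - 25*b + 75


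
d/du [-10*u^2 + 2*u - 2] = 2 - 20*u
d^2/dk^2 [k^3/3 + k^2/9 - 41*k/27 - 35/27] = 2*k + 2/9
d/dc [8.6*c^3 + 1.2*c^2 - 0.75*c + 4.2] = 25.8*c^2 + 2.4*c - 0.75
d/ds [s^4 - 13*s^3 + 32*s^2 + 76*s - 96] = 4*s^3 - 39*s^2 + 64*s + 76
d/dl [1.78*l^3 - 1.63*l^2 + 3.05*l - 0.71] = 5.34*l^2 - 3.26*l + 3.05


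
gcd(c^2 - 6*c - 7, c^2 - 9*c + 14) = c - 7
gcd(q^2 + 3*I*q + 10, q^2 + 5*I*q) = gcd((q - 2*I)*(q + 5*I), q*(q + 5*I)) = q + 5*I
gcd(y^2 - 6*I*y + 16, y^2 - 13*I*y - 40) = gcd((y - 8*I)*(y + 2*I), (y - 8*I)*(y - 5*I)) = y - 8*I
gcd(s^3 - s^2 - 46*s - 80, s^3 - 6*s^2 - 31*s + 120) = s^2 - 3*s - 40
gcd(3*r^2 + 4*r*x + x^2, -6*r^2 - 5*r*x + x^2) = r + x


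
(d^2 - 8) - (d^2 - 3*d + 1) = 3*d - 9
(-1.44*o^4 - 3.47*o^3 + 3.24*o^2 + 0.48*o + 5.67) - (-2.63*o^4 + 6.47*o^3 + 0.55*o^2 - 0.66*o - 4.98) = 1.19*o^4 - 9.94*o^3 + 2.69*o^2 + 1.14*o + 10.65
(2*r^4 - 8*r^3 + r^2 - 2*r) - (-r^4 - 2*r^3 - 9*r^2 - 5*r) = 3*r^4 - 6*r^3 + 10*r^2 + 3*r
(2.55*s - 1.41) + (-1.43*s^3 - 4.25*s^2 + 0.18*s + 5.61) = -1.43*s^3 - 4.25*s^2 + 2.73*s + 4.2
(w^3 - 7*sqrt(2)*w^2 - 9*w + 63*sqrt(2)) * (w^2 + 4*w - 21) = w^5 - 7*sqrt(2)*w^4 + 4*w^4 - 28*sqrt(2)*w^3 - 30*w^3 - 36*w^2 + 210*sqrt(2)*w^2 + 189*w + 252*sqrt(2)*w - 1323*sqrt(2)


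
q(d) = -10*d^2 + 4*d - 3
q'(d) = 4 - 20*d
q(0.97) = -8.53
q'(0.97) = -15.40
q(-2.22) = -61.16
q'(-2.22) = 48.40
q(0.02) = -2.92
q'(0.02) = 3.60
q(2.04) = -36.46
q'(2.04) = -36.80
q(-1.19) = -21.92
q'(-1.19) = 27.80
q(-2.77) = -90.81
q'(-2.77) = 59.40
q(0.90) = -7.50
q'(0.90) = -14.00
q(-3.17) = -116.17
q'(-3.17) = 67.40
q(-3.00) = -105.00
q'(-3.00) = 64.00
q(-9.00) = -849.00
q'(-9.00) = 184.00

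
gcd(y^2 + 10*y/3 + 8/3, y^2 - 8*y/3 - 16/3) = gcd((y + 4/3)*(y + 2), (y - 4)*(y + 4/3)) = y + 4/3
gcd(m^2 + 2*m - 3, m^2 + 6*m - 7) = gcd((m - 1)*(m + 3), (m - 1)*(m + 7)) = m - 1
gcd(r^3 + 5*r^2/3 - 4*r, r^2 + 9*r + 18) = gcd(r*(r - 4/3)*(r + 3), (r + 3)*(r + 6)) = r + 3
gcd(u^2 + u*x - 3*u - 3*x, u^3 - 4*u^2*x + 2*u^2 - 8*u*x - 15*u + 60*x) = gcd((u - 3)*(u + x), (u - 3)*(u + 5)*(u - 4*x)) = u - 3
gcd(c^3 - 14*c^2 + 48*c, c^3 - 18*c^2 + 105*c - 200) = c - 8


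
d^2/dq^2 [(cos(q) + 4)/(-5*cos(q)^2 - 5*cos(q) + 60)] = (cos(q)^2 + 3*cos(q) - 2)/(5*(cos(q) - 3)^3)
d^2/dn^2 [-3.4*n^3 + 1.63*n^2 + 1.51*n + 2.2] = 3.26 - 20.4*n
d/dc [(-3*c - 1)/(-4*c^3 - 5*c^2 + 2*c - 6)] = (-24*c^3 - 27*c^2 - 10*c + 20)/(16*c^6 + 40*c^5 + 9*c^4 + 28*c^3 + 64*c^2 - 24*c + 36)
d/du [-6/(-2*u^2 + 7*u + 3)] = 6*(7 - 4*u)/(-2*u^2 + 7*u + 3)^2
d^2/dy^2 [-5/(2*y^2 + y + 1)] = 10*(4*y^2 + 2*y - (4*y + 1)^2 + 2)/(2*y^2 + y + 1)^3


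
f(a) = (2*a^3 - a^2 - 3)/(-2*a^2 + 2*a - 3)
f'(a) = (4*a - 2)*(2*a^3 - a^2 - 3)/(-2*a^2 + 2*a - 3)^2 + (6*a^2 - 2*a)/(-2*a^2 + 2*a - 3)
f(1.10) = 0.48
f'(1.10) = -1.93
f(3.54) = -3.49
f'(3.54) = -1.22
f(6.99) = -7.28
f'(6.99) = -1.04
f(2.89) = -2.65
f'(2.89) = -1.36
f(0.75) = 1.04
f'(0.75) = -1.11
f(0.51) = 1.20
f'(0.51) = -0.24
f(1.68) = -0.69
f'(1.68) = -1.95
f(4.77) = -4.91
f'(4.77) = -1.11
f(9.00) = -9.35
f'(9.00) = -1.02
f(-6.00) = 5.41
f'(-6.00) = -1.00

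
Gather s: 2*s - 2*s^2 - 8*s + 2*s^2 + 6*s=0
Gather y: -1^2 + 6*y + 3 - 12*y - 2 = -6*y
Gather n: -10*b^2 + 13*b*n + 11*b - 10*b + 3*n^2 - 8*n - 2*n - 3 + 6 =-10*b^2 + b + 3*n^2 + n*(13*b - 10) + 3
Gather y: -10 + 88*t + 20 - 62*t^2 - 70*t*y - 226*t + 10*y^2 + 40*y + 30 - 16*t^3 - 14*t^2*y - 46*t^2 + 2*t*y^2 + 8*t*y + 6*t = -16*t^3 - 108*t^2 - 132*t + y^2*(2*t + 10) + y*(-14*t^2 - 62*t + 40) + 40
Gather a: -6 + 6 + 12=12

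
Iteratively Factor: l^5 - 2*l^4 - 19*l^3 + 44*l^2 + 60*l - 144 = (l + 4)*(l^4 - 6*l^3 + 5*l^2 + 24*l - 36) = (l - 3)*(l + 4)*(l^3 - 3*l^2 - 4*l + 12) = (l - 3)*(l + 2)*(l + 4)*(l^2 - 5*l + 6) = (l - 3)^2*(l + 2)*(l + 4)*(l - 2)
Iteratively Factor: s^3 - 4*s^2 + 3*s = (s - 3)*(s^2 - s) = s*(s - 3)*(s - 1)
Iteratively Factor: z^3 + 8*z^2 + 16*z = (z + 4)*(z^2 + 4*z) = (z + 4)^2*(z)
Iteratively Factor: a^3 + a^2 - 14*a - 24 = (a + 3)*(a^2 - 2*a - 8) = (a - 4)*(a + 3)*(a + 2)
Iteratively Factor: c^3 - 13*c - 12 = (c + 1)*(c^2 - c - 12) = (c + 1)*(c + 3)*(c - 4)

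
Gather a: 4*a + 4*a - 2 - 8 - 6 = 8*a - 16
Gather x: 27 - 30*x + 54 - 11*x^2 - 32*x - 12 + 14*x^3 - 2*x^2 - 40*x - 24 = 14*x^3 - 13*x^2 - 102*x + 45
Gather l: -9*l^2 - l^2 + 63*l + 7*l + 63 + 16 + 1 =-10*l^2 + 70*l + 80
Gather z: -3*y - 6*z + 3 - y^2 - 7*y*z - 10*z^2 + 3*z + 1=-y^2 - 3*y - 10*z^2 + z*(-7*y - 3) + 4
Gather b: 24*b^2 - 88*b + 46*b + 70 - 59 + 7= 24*b^2 - 42*b + 18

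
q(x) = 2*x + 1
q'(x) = 2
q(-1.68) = -2.36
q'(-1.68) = 2.00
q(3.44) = 7.88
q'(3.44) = 2.00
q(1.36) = 3.72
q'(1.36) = 2.00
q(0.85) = 2.70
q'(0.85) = 2.00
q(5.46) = 11.92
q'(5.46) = 2.00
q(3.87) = 8.74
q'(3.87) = 2.00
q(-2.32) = -3.64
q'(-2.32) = 2.00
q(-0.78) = -0.56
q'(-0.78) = 2.00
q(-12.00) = -23.00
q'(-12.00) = 2.00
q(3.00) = 7.00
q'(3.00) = 2.00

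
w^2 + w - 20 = (w - 4)*(w + 5)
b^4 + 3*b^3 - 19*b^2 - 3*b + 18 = (b - 3)*(b - 1)*(b + 1)*(b + 6)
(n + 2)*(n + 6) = n^2 + 8*n + 12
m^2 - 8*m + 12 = (m - 6)*(m - 2)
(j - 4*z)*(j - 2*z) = j^2 - 6*j*z + 8*z^2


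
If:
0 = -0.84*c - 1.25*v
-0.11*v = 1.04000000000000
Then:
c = 14.07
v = -9.45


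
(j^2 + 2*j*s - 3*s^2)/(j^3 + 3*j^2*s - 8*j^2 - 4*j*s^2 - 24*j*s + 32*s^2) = (j + 3*s)/(j^2 + 4*j*s - 8*j - 32*s)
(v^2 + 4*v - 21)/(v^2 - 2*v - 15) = (-v^2 - 4*v + 21)/(-v^2 + 2*v + 15)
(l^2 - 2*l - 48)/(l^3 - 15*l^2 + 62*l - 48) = (l + 6)/(l^2 - 7*l + 6)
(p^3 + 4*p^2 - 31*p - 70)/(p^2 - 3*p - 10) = p + 7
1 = 1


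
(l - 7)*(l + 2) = l^2 - 5*l - 14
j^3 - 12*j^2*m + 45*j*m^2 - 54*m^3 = (j - 6*m)*(j - 3*m)^2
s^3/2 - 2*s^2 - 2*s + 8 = (s/2 + 1)*(s - 4)*(s - 2)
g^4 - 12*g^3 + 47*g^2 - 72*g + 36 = (g - 6)*(g - 3)*(g - 2)*(g - 1)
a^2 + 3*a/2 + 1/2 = (a + 1/2)*(a + 1)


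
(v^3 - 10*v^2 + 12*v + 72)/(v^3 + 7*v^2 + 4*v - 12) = (v^2 - 12*v + 36)/(v^2 + 5*v - 6)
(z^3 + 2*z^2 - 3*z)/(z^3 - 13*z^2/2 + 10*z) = 2*(z^2 + 2*z - 3)/(2*z^2 - 13*z + 20)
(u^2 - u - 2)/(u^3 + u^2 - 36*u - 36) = (u - 2)/(u^2 - 36)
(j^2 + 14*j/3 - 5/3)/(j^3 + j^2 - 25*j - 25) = (j - 1/3)/(j^2 - 4*j - 5)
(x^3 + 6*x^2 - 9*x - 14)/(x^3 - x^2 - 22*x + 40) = (x^2 + 8*x + 7)/(x^2 + x - 20)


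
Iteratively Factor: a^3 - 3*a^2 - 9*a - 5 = (a + 1)*(a^2 - 4*a - 5) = (a + 1)^2*(a - 5)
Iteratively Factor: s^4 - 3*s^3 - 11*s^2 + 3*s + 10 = (s - 5)*(s^3 + 2*s^2 - s - 2) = (s - 5)*(s + 1)*(s^2 + s - 2) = (s - 5)*(s - 1)*(s + 1)*(s + 2)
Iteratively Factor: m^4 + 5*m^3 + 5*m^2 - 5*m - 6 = (m + 3)*(m^3 + 2*m^2 - m - 2) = (m - 1)*(m + 3)*(m^2 + 3*m + 2) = (m - 1)*(m + 1)*(m + 3)*(m + 2)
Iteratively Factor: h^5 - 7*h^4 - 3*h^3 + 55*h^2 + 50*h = (h - 5)*(h^4 - 2*h^3 - 13*h^2 - 10*h) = (h - 5)^2*(h^3 + 3*h^2 + 2*h) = (h - 5)^2*(h + 1)*(h^2 + 2*h) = h*(h - 5)^2*(h + 1)*(h + 2)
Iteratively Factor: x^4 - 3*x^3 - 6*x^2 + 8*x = (x - 4)*(x^3 + x^2 - 2*x) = (x - 4)*(x - 1)*(x^2 + 2*x) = (x - 4)*(x - 1)*(x + 2)*(x)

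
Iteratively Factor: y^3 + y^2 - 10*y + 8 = (y - 2)*(y^2 + 3*y - 4) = (y - 2)*(y - 1)*(y + 4)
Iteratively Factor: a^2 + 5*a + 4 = (a + 4)*(a + 1)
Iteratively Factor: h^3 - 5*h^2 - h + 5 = (h - 1)*(h^2 - 4*h - 5) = (h - 5)*(h - 1)*(h + 1)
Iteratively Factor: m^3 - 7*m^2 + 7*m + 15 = (m - 3)*(m^2 - 4*m - 5) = (m - 3)*(m + 1)*(m - 5)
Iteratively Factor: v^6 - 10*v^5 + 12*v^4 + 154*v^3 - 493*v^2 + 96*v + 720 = (v + 4)*(v^5 - 14*v^4 + 68*v^3 - 118*v^2 - 21*v + 180) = (v + 1)*(v + 4)*(v^4 - 15*v^3 + 83*v^2 - 201*v + 180) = (v - 3)*(v + 1)*(v + 4)*(v^3 - 12*v^2 + 47*v - 60) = (v - 4)*(v - 3)*(v + 1)*(v + 4)*(v^2 - 8*v + 15) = (v - 4)*(v - 3)^2*(v + 1)*(v + 4)*(v - 5)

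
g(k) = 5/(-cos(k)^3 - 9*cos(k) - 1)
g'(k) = 5*(-3*sin(k)*cos(k)^2 - 9*sin(k))/(-cos(k)^3 - 9*cos(k) - 1)^2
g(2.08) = 1.43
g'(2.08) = -3.46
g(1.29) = -1.42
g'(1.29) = -3.59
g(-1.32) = -1.54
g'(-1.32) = 4.21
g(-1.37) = -1.78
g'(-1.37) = 5.69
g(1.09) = -0.95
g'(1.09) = -1.54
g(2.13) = 1.27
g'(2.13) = -2.71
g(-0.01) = -0.45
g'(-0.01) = 0.00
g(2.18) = 1.15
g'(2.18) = -2.18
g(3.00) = 0.56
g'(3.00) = -0.11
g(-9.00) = 0.63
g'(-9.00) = 0.37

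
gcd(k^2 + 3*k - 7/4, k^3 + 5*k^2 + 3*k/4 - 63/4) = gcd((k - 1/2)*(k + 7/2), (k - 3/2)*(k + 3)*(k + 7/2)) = k + 7/2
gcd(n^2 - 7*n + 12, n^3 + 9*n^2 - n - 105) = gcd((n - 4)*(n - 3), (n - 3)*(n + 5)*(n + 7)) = n - 3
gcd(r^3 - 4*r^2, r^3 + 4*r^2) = r^2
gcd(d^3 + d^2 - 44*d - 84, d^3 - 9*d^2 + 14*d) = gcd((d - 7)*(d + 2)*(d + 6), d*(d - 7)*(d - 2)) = d - 7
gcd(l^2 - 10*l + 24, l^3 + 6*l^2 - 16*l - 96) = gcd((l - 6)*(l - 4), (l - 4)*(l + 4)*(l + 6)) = l - 4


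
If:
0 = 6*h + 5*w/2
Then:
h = -5*w/12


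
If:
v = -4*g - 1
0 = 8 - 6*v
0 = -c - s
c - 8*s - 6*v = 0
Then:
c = 8/9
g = -7/12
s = -8/9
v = 4/3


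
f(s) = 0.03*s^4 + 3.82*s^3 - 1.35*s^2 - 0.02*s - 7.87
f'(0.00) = -0.02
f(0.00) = -7.87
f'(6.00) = 422.26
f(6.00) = 807.41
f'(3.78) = 160.00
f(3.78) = 185.21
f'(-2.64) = 84.77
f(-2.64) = -86.06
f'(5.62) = 368.06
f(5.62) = 657.37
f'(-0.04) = 0.11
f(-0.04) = -7.87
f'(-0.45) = 3.50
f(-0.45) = -8.48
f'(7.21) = 621.23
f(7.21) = 1434.63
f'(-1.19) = 19.22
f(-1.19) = -16.14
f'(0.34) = 0.39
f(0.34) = -7.88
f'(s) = 0.12*s^3 + 11.46*s^2 - 2.7*s - 0.02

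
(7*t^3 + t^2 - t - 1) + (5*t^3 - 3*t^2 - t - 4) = 12*t^3 - 2*t^2 - 2*t - 5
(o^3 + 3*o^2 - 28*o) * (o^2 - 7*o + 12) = o^5 - 4*o^4 - 37*o^3 + 232*o^2 - 336*o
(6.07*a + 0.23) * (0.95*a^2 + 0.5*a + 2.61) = 5.7665*a^3 + 3.2535*a^2 + 15.9577*a + 0.6003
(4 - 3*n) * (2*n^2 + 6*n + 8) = -6*n^3 - 10*n^2 + 32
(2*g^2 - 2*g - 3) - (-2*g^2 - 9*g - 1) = 4*g^2 + 7*g - 2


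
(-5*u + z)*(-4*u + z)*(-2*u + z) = -40*u^3 + 38*u^2*z - 11*u*z^2 + z^3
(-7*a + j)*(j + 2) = -7*a*j - 14*a + j^2 + 2*j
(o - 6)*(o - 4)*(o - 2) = o^3 - 12*o^2 + 44*o - 48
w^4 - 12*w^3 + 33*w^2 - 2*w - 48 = (w - 8)*(w - 3)*(w - 2)*(w + 1)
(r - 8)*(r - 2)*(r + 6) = r^3 - 4*r^2 - 44*r + 96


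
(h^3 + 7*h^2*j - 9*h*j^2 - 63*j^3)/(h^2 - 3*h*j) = h + 10*j + 21*j^2/h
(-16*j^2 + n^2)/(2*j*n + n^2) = (-16*j^2 + n^2)/(n*(2*j + n))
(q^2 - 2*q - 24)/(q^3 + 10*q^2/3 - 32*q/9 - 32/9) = 9*(q - 6)/(9*q^2 - 6*q - 8)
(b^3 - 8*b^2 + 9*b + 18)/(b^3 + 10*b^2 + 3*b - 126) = (b^2 - 5*b - 6)/(b^2 + 13*b + 42)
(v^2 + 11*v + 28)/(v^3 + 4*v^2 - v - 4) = (v + 7)/(v^2 - 1)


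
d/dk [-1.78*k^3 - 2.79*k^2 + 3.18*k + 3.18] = -5.34*k^2 - 5.58*k + 3.18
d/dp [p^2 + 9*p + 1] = 2*p + 9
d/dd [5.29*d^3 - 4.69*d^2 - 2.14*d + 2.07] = 15.87*d^2 - 9.38*d - 2.14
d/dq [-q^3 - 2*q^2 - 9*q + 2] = -3*q^2 - 4*q - 9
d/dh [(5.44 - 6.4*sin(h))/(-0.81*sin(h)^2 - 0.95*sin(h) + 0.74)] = (-5.184*sin(h)^2 + 8.8128*sin(h) + 0.432)*cos(h)/(0.6561*sin(h)^4 + 1.539*sin(h)^3 - 0.2963*sin(h)^2 - 1.406*sin(h) + 0.5476)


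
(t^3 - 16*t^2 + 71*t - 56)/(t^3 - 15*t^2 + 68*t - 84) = (t^2 - 9*t + 8)/(t^2 - 8*t + 12)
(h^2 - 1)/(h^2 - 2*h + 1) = (h + 1)/(h - 1)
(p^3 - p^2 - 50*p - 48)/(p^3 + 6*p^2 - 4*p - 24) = (p^2 - 7*p - 8)/(p^2 - 4)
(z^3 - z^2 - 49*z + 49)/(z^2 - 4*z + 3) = (z^2 - 49)/(z - 3)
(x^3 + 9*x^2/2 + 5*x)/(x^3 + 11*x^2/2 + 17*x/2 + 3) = x*(2*x + 5)/(2*x^2 + 7*x + 3)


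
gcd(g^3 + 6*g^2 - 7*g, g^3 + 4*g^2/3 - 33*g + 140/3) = g + 7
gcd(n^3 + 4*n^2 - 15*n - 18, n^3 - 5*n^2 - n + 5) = n + 1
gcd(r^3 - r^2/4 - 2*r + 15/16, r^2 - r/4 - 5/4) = r - 5/4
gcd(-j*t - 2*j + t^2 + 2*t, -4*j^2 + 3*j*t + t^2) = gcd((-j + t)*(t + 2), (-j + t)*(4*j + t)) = -j + t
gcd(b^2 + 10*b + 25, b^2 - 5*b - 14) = 1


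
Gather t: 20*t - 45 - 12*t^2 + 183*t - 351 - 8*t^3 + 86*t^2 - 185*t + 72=-8*t^3 + 74*t^2 + 18*t - 324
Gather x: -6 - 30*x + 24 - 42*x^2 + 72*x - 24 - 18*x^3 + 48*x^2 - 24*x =-18*x^3 + 6*x^2 + 18*x - 6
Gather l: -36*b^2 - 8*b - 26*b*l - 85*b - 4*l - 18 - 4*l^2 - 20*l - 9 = -36*b^2 - 93*b - 4*l^2 + l*(-26*b - 24) - 27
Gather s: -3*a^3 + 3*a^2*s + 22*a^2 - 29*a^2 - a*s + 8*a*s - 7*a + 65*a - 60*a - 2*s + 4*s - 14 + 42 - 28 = -3*a^3 - 7*a^2 - 2*a + s*(3*a^2 + 7*a + 2)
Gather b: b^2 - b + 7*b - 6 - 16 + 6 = b^2 + 6*b - 16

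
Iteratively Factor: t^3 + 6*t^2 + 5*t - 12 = (t + 4)*(t^2 + 2*t - 3) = (t + 3)*(t + 4)*(t - 1)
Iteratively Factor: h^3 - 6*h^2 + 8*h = (h - 2)*(h^2 - 4*h) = h*(h - 2)*(h - 4)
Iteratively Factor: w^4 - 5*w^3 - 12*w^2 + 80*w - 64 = (w - 1)*(w^3 - 4*w^2 - 16*w + 64) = (w - 4)*(w - 1)*(w^2 - 16) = (w - 4)^2*(w - 1)*(w + 4)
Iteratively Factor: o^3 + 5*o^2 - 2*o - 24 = (o - 2)*(o^2 + 7*o + 12) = (o - 2)*(o + 3)*(o + 4)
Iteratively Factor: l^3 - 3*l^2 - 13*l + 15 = (l - 5)*(l^2 + 2*l - 3) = (l - 5)*(l + 3)*(l - 1)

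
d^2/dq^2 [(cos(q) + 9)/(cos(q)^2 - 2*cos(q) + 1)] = (-71*cos(q)/4 - 20*cos(2*q) - cos(3*q)/4 + 38)/(cos(q) - 1)^4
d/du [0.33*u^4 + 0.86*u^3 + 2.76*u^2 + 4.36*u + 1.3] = 1.32*u^3 + 2.58*u^2 + 5.52*u + 4.36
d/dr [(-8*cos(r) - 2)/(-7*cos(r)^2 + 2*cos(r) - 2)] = 4*(14*cos(r)^2 + 7*cos(r) - 5)*sin(r)/(7*sin(r)^2 + 2*cos(r) - 9)^2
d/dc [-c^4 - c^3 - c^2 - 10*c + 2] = -4*c^3 - 3*c^2 - 2*c - 10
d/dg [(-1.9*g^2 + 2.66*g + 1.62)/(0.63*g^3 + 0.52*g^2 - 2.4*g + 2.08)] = (1.197*g^4 - 3.3516*g^3 + 0.114999999999998*g^2 - 9.5888*g + 9.4208)/(0.3969*g^6 + 0.6552*g^5 - 2.7536*g^4 + 0.1248*g^3 + 7.9232*g^2 - 9.984*g + 4.3264)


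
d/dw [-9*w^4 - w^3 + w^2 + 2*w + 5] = -36*w^3 - 3*w^2 + 2*w + 2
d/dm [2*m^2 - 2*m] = 4*m - 2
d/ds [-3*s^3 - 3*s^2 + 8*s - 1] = -9*s^2 - 6*s + 8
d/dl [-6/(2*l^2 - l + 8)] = 6*(4*l - 1)/(2*l^2 - l + 8)^2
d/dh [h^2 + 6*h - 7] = 2*h + 6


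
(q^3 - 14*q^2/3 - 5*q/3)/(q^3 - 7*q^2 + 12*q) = (3*q^2 - 14*q - 5)/(3*(q^2 - 7*q + 12))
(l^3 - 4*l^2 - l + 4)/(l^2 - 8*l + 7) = (l^2 - 3*l - 4)/(l - 7)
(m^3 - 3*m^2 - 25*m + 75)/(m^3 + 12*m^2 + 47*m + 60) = (m^2 - 8*m + 15)/(m^2 + 7*m + 12)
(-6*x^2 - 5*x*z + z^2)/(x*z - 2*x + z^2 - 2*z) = (-6*x + z)/(z - 2)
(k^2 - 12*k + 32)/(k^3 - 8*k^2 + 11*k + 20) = (k - 8)/(k^2 - 4*k - 5)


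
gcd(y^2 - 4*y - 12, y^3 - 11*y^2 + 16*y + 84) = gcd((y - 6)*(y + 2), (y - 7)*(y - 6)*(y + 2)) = y^2 - 4*y - 12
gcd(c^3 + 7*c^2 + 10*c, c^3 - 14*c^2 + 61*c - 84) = 1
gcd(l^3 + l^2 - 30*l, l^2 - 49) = 1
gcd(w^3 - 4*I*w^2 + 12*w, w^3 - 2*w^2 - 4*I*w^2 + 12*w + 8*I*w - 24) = w^2 - 4*I*w + 12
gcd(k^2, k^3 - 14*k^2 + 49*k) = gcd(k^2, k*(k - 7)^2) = k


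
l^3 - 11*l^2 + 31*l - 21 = (l - 7)*(l - 3)*(l - 1)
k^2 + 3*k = k*(k + 3)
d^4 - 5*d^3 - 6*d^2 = d^2*(d - 6)*(d + 1)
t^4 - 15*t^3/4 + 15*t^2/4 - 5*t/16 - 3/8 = (t - 2)*(t - 3/2)*(t - 1/2)*(t + 1/4)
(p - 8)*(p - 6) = p^2 - 14*p + 48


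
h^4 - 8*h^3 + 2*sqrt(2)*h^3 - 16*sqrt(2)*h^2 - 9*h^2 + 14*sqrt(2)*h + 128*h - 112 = (h - 7)*(h - 1)*(h - 2*sqrt(2))*(h + 4*sqrt(2))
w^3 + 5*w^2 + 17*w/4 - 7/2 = (w - 1/2)*(w + 2)*(w + 7/2)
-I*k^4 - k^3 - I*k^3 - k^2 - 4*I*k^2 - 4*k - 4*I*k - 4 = (k - 2*I)*(k - I)*(k + 2*I)*(-I*k - I)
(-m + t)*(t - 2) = -m*t + 2*m + t^2 - 2*t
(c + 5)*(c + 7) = c^2 + 12*c + 35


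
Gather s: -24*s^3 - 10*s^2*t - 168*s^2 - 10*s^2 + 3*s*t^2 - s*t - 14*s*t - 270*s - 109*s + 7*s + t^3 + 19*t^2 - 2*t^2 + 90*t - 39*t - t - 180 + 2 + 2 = -24*s^3 + s^2*(-10*t - 178) + s*(3*t^2 - 15*t - 372) + t^3 + 17*t^2 + 50*t - 176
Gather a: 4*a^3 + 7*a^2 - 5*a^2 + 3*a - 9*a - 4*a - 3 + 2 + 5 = 4*a^3 + 2*a^2 - 10*a + 4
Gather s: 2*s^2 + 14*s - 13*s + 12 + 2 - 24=2*s^2 + s - 10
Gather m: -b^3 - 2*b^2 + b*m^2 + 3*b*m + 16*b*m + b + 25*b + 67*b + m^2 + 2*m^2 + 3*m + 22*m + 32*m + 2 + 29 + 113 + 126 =-b^3 - 2*b^2 + 93*b + m^2*(b + 3) + m*(19*b + 57) + 270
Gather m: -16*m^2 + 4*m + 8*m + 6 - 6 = -16*m^2 + 12*m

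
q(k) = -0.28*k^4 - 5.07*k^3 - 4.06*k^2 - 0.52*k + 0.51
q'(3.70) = -295.52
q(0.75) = -4.39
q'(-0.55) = -0.47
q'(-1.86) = -30.83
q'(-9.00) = -342.97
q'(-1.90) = -32.32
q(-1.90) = 17.97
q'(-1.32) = -13.73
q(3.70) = -366.28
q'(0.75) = -15.64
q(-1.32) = 4.93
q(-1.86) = 16.70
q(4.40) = -617.21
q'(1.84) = -73.93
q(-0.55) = 0.39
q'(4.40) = -426.12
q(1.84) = -48.99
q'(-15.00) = 479.03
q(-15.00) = 2031.06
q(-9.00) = 1535.28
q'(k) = -1.12*k^3 - 15.21*k^2 - 8.12*k - 0.52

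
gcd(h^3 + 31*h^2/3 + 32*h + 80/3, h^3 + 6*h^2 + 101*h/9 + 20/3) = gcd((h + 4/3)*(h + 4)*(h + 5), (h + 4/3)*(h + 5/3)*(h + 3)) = h + 4/3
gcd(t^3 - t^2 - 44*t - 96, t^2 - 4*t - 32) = t^2 - 4*t - 32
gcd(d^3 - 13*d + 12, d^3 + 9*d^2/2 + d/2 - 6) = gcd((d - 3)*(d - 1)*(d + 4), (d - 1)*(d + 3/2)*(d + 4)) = d^2 + 3*d - 4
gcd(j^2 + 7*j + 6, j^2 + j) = j + 1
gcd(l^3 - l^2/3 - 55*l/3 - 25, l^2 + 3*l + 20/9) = l + 5/3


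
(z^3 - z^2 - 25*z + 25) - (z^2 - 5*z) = z^3 - 2*z^2 - 20*z + 25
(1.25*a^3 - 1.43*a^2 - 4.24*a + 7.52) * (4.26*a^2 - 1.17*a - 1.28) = 5.325*a^5 - 7.5543*a^4 - 17.9893*a^3 + 38.8264*a^2 - 3.3712*a - 9.6256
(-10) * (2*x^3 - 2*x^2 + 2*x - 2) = -20*x^3 + 20*x^2 - 20*x + 20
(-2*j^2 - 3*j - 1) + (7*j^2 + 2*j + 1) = 5*j^2 - j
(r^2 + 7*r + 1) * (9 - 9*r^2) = -9*r^4 - 63*r^3 + 63*r + 9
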